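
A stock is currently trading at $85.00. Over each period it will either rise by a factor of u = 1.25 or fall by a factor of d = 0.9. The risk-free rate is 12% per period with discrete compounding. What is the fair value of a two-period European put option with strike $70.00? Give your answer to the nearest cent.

$0.13

Risk-neutral probability p = (1 + 0.12 − 0.9)/(1.25 − 0.9) = 0.2200/0.3500 = 0.6286
Terminal stock prices: S_uu = 132.8, S_ud = 95.62, S_dd = 68.85
Terminal payoffs (K − S): max(-62.81, 0) = 0, max(-25.62, 0) = 0, max(1.15, 0) = 1.15
Node u (S = 106.2): V_u = 1/1.12·[0.6286·0.0000 + 0.3714·0.0000] = 0.0000
Node d (S = 76.5): V_d = 1/1.12·[0.6286·0.0000 + 0.3714·1.1500] = 0.3814
Node 0 (S = 85): V_0 = 1/1.12·[0.6286·0.0000 + 0.3714·0.3814] = 0.1265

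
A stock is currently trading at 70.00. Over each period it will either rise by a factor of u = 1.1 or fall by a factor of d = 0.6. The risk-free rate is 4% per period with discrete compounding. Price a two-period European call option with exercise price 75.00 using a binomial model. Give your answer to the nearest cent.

6.94

Risk-neutral probability p = (1 + 0.04 − 0.6)/(1.1 − 0.6) = 0.4400/0.5000 = 0.8800
Terminal stock prices: S_uu = 84.7, S_ud = 46.2, S_dd = 25.2
Terminal payoffs (S − K): max(9.7, 0) = 9.7, max(-28.8, 0) = 0, max(-49.8, 0) = 0
Node u (S = 77): V_u = 1/1.04·[0.8800·9.7000 + 0.1200·0.0000] = 8.2077
Node d (S = 42): V_d = 1/1.04·[0.8800·0.0000 + 0.1200·0.0000] = 0.0000
Node 0 (S = 70): V_0 = 1/1.04·[0.8800·8.2077 + 0.1200·0.0000] = 6.9450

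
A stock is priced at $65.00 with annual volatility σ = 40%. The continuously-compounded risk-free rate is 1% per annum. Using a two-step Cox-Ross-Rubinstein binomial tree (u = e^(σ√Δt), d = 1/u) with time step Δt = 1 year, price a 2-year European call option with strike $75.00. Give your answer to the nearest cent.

CRR parameters: u = e^(σ√Δt) = e^(0.4·√1) = 1.4918, d = 1/u = 0.6703
Per-period rate: rΔt = 0.01·1 = 0.01, so R = e^0.01 = 1.0101
Risk-neutral probability p = (e^0.01 − 0.6703)/(1.4918 − 0.6703) = 0.3397/0.8215 = 0.4135
Terminal stock prices: S_uu = 144.7, S_ud = 65, S_dd = 29.21
Terminal payoffs (S − K): max(69.66, 0) = 69.66, max(-10, 0) = 0, max(-45.79, 0) = 0
Node u (S = 96.97): V_u = e^(−0.01)·[0.4135·69.6602 + 0.5865·0.0000] = 28.5211
Node d (S = 43.57): V_d = e^(−0.01)·[0.4135·0.0000 + 0.5865·0.0000] = 0.0000
Node 0 (S = 65): V_0 = e^(−0.01)·[0.4135·28.5211 + 0.5865·0.0000] = 11.6774

$11.68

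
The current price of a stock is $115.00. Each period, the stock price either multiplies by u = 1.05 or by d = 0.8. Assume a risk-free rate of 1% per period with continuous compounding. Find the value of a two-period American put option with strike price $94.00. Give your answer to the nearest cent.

Risk-neutral probability p = (e^0.01 − 0.8)/(1.05 − 0.8) = 0.2101/0.2500 = 0.8402
Terminal stock prices: S_uu = 126.8, S_ud = 96.6, S_dd = 73.6
Terminal payoffs (K − S): max(-32.79, 0) = 0, max(-2.6, 0) = 0, max(20.4, 0) = 20.4
Node u (S = 120.8): continuation = e^(−0.01)·[0.8402·0.0000 + 0.1598·0.0000] = 0.0000; exercise value = 0.0000 ≤ continuation, so V_u = 0.0000
Node d (S = 92): continuation = e^(−0.01)·[0.8402·0.0000 + 0.1598·20.4000] = 3.2275; exercise value = 2.0000 ≤ continuation, so V_d = 3.2275
Node 0 (S = 115): continuation = e^(−0.01)·[0.8402·0.0000 + 0.1598·3.2275] = 0.5106; exercise value = 0.0000 ≤ continuation, so V_0 = 0.5106

$0.51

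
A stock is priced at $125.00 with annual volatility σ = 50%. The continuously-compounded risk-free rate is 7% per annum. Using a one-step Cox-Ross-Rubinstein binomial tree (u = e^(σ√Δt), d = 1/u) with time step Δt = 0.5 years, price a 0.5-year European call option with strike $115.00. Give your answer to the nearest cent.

$28.10

CRR parameters: u = e^(σ√Δt) = e^(0.5·√0.5) = 1.4241, d = 1/u = 0.7022
Per-period rate: rΔt = 0.07·0.5 = 0.035, so R = e^0.035 = 1.0356
Risk-neutral probability p = (e^0.035 − 0.7022)/(1.4241 − 0.7022) = 0.3334/0.7219 = 0.4619
Terminal stock prices: S_u = 178, S_d = 87.77
Terminal payoffs (S − K): max(63.01, 0) = 63.01, max(-27.23, 0) = 0
Node 0 (S = 125): V_0 = e^(−0.035)·[0.4619·63.0149 + 0.5381·0.0000] = 28.1031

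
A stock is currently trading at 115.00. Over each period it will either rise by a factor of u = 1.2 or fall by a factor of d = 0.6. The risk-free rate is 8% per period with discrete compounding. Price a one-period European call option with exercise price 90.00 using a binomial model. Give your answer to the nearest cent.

Risk-neutral probability p = (1 + 0.08 − 0.6)/(1.2 − 0.6) = 0.4800/0.6000 = 0.8000
Terminal stock prices: S_u = 138, S_d = 69
Terminal payoffs (S − K): max(48, 0) = 48, max(-21, 0) = 0
Node 0 (S = 115): V_0 = 1/1.08·[0.8000·48.0000 + 0.2000·0.0000] = 35.5556

35.56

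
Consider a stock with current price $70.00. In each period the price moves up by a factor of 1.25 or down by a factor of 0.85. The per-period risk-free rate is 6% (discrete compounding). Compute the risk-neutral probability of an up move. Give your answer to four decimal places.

p = 0.5250

Risk-neutral probability p = (1 + 0.06 − 0.85)/(1.25 − 0.85) = 0.2100/0.4000 = 0.5250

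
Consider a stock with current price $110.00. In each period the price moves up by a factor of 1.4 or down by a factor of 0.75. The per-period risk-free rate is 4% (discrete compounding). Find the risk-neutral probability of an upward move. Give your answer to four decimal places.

Risk-neutral probability p = (1 + 0.04 − 0.75)/(1.4 − 0.75) = 0.2900/0.6500 = 0.4462

p = 0.4462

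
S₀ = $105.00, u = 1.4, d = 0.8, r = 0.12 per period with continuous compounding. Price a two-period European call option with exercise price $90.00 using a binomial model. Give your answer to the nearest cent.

Risk-neutral probability p = (e^0.12 − 0.8)/(1.4 − 0.8) = 0.3275/0.6000 = 0.5458
Terminal stock prices: S_uu = 205.8, S_ud = 117.6, S_dd = 67.2
Terminal payoffs (S − K): max(115.8, 0) = 115.8, max(27.6, 0) = 27.6, max(-22.8, 0) = 0
Node u (S = 147): V_u = e^(−0.12)·[0.5458·115.8000 + 0.4542·27.6000] = 67.1772
Node d (S = 84): V_d = e^(−0.12)·[0.5458·27.6000 + 0.4542·0.0000] = 13.3613
Node 0 (S = 105): V_0 = e^(−0.12)·[0.5458·67.1772 + 0.4542·13.3613] = 37.9030

$37.90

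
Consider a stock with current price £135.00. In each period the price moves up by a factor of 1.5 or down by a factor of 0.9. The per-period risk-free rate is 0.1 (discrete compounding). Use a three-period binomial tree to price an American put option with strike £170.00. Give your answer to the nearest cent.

£35.00

Risk-neutral probability p = (1 + 0.1 − 0.9)/(1.5 − 0.9) = 0.2000/0.6000 = 0.3333
Terminal stock prices: S_uuu = 455.6, S_uud = 273.4, S_udd = 164, S_ddd = 98.42
Terminal payoffs (K − S): max(-285.6, 0) = 0, max(-103.4, 0) = 0, max(5.975, 0) = 5.975, max(71.58, 0) = 71.58
Node uu (S = 303.8): continuation = 1/1.1·[0.3333·0.0000 + 0.6667·0.0000] = 0.0000; exercise value = 0.0000 ≤ continuation, so V_uu = 0.0000
Node ud (S = 182.2): continuation = 1/1.1·[0.3333·0.0000 + 0.6667·5.9750] = 3.6212; exercise value = 0.0000 ≤ continuation, so V_ud = 3.6212
Node dd (S = 109.4): continuation = 1/1.1·[0.3333·5.9750 + 0.6667·71.5850] = 45.1955; exercise value = 60.6500 > continuation, so V_dd = 60.6500 (exercise)
Node u (S = 202.5): continuation = 1/1.1·[0.3333·0.0000 + 0.6667·3.6212] = 2.1947; exercise value = 0.0000 ≤ continuation, so V_u = 2.1947
Node d (S = 121.5): continuation = 1/1.1·[0.3333·3.6212 + 0.6667·60.6500] = 37.8549; exercise value = 48.5000 > continuation, so V_d = 48.5000 (exercise)
Node 0 (S = 135): continuation = 1/1.1·[0.3333·2.1947 + 0.6667·48.5000] = 30.0590; exercise value = 35.0000 > continuation, so V_0 = 35.0000 (exercise)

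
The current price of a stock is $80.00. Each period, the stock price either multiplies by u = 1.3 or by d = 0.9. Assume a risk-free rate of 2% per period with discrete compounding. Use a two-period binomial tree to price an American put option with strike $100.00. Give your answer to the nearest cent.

$20.51

Risk-neutral probability p = (1 + 0.02 − 0.9)/(1.3 − 0.9) = 0.1200/0.4000 = 0.3000
Terminal stock prices: S_uu = 135.2, S_ud = 93.6, S_dd = 64.8
Terminal payoffs (K − S): max(-35.2, 0) = 0, max(6.4, 0) = 6.4, max(35.2, 0) = 35.2
Node u (S = 104): continuation = 1/1.02·[0.3000·0.0000 + 0.7000·6.4000] = 4.3922; exercise value = 0.0000 ≤ continuation, so V_u = 4.3922
Node d (S = 72): continuation = 1/1.02·[0.3000·6.4000 + 0.7000·35.2000] = 26.0392; exercise value = 28.0000 > continuation, so V_d = 28.0000 (exercise)
Node 0 (S = 80): continuation = 1/1.02·[0.3000·4.3922 + 0.7000·28.0000] = 20.5075; exercise value = 20.0000 ≤ continuation, so V_0 = 20.5075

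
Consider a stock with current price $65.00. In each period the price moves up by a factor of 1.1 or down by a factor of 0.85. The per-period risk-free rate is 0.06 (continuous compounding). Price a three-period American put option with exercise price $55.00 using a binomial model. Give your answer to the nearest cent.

$0.28

Risk-neutral probability p = (e^0.06 − 0.85)/(1.1 − 0.85) = 0.2118/0.2500 = 0.8473
Terminal stock prices: S_uuu = 86.52, S_uud = 66.85, S_udd = 51.66, S_ddd = 39.92
Terminal payoffs (K − S): max(-31.52, 0) = 0, max(-11.85, 0) = 0, max(3.341, 0) = 3.341, max(15.08, 0) = 15.08
Node uu (S = 78.65): continuation = e^(−0.06)·[0.8473·0.0000 + 0.1527·0.0000] = 0.0000; exercise value = 0.0000 ≤ continuation, so V_uu = 0.0000
Node ud (S = 60.77): continuation = e^(−0.06)·[0.8473·0.0000 + 0.1527·3.3413] = 0.4804; exercise value = 0.0000 ≤ continuation, so V_ud = 0.4804
Node dd (S = 46.96): continuation = e^(−0.06)·[0.8473·3.3413 + 0.1527·15.0819] = 4.8345; exercise value = 8.0375 > continuation, so V_dd = 8.0375 (exercise)
Node u (S = 71.5): continuation = e^(−0.06)·[0.8473·0.0000 + 0.1527·0.4804] = 0.0691; exercise value = 0.0000 ≤ continuation, so V_u = 0.0691
Node d (S = 55.25): continuation = e^(−0.06)·[0.8473·0.4804 + 0.1527·8.0375] = 1.5388; exercise value = 0.0000 ≤ continuation, so V_d = 1.5388
Node 0 (S = 65): continuation = e^(−0.06)·[0.8473·0.0691 + 0.1527·1.5388] = 0.2763; exercise value = 0.0000 ≤ continuation, so V_0 = 0.2763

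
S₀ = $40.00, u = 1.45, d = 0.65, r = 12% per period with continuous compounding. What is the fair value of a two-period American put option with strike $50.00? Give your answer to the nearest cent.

Risk-neutral probability p = (e^0.12 − 0.65)/(1.45 − 0.65) = 0.4775/0.8000 = 0.5969
Terminal stock prices: S_uu = 84.1, S_ud = 37.7, S_dd = 16.9
Terminal payoffs (K − S): max(-34.1, 0) = 0, max(12.3, 0) = 12.3, max(33.1, 0) = 33.1
Node u (S = 58): continuation = e^(−0.12)·[0.5969·0.0000 + 0.4031·12.3000] = 4.3978; exercise value = 0.0000 ≤ continuation, so V_u = 4.3978
Node d (S = 26): continuation = e^(−0.12)·[0.5969·12.3000 + 0.4031·33.1000] = 18.3460; exercise value = 24.0000 > continuation, so V_d = 24.0000 (exercise)
Node 0 (S = 40): continuation = e^(−0.12)·[0.5969·4.3978 + 0.4031·24.0000] = 10.9091; exercise value = 10.0000 ≤ continuation, so V_0 = 10.9091

$10.91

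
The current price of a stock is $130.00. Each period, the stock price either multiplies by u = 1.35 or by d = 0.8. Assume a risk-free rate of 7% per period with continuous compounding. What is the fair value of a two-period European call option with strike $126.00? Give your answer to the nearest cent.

Risk-neutral probability p = (e^0.07 − 0.8)/(1.35 − 0.8) = 0.2725/0.5500 = 0.4955
Terminal stock prices: S_uu = 236.9, S_ud = 140.4, S_dd = 83.2
Terminal payoffs (S − K): max(110.9, 0) = 110.9, max(14.4, 0) = 14.4, max(-42.8, 0) = 0
Node u (S = 175.5): V_u = e^(−0.07)·[0.4955·110.9250 + 0.5045·14.4000] = 58.0184
Node d (S = 104): V_d = e^(−0.07)·[0.4955·14.4000 + 0.5045·0.0000] = 6.6524
Node 0 (S = 130): V_0 = e^(−0.07)·[0.4955·58.0184 + 0.5045·6.6524] = 29.9323

$29.93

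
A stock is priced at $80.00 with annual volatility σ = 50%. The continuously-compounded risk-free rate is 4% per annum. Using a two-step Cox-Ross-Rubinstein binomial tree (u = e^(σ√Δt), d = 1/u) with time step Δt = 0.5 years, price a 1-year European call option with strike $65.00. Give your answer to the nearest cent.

CRR parameters: u = e^(σ√Δt) = e^(0.5·√0.5) = 1.4241, d = 1/u = 0.7022
Per-period rate: rΔt = 0.04·0.5 = 0.02, so R = e^0.02 = 1.0202
Risk-neutral probability p = (e^0.02 − 0.7022)/(1.4241 − 0.7022) = 0.3180/0.7219 = 0.4405
Terminal stock prices: S_uu = 162.2, S_ud = 80, S_dd = 39.45
Terminal payoffs (S − K): max(97.25, 0) = 97.25, max(15, 0) = 15, max(-25.55, 0) = 0
Node u (S = 113.9): V_u = e^(−0.02)·[0.4405·97.2492 + 0.5595·15.0000] = 50.2166
Node d (S = 56.18): V_d = e^(−0.02)·[0.4405·15.0000 + 0.5595·0.0000] = 6.4767
Node 0 (S = 80): V_0 = e^(−0.02)·[0.4405·50.2166 + 0.5595·6.4767] = 25.2345

$25.23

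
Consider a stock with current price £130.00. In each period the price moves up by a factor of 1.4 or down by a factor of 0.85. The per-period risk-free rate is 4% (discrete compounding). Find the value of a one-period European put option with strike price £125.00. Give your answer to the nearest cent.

Risk-neutral probability p = (1 + 0.04 − 0.85)/(1.4 − 0.85) = 0.1900/0.5500 = 0.3455
Terminal stock prices: S_u = 182, S_d = 110.5
Terminal payoffs (K − S): max(-57, 0) = 0, max(14.5, 0) = 14.5
Node 0 (S = 130): V_0 = 1/1.04·[0.3455·0.0000 + 0.6545·14.5000] = 9.1259

£9.13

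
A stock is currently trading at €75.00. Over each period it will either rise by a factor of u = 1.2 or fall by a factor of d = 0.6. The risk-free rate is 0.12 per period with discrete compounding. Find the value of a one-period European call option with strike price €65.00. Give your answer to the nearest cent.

Risk-neutral probability p = (1 + 0.12 − 0.6)/(1.2 − 0.6) = 0.5200/0.6000 = 0.8667
Terminal stock prices: S_u = 90, S_d = 45
Terminal payoffs (S − K): max(25, 0) = 25, max(-20, 0) = 0
Node 0 (S = 75): V_0 = 1/1.12·[0.8667·25.0000 + 0.1333·0.0000] = 19.3452

€19.35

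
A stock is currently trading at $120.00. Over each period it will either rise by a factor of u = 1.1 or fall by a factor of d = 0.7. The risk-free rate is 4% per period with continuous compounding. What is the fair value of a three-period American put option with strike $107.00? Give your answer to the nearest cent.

$5.48

Risk-neutral probability p = (e^0.04 − 0.7)/(1.1 − 0.7) = 0.3408/0.4000 = 0.8520
Terminal stock prices: S_uuu = 159.7, S_uud = 101.6, S_udd = 64.68, S_ddd = 41.16
Terminal payoffs (K − S): max(-52.72, 0) = 0, max(5.36, 0) = 5.36, max(42.32, 0) = 42.32, max(65.84, 0) = 65.84
Node uu (S = 145.2): continuation = e^(−0.04)·[0.8520·0.0000 + 0.1480·5.3600] = 0.7620; exercise value = 0.0000 ≤ continuation, so V_uu = 0.7620
Node ud (S = 92.4): continuation = e^(−0.04)·[0.8520·5.3600 + 0.1480·42.3200] = 10.4045; exercise value = 14.6000 > continuation, so V_ud = 14.6000 (exercise)
Node dd (S = 58.8): continuation = e^(−0.04)·[0.8520·42.3200 + 0.1480·65.8400] = 44.0045; exercise value = 48.2000 > continuation, so V_dd = 48.2000 (exercise)
Node u (S = 132): continuation = e^(−0.04)·[0.8520·0.7620 + 0.1480·14.6000] = 2.6995; exercise value = 0.0000 ≤ continuation, so V_u = 2.6995
Node d (S = 84): continuation = e^(−0.04)·[0.8520·14.6000 + 0.1480·48.2000] = 18.8045; exercise value = 23.0000 > continuation, so V_d = 23.0000 (exercise)
Node 0 (S = 120): continuation = e^(−0.04)·[0.8520·2.6995 + 0.1480·23.0000] = 5.4798; exercise value = 0.0000 ≤ continuation, so V_0 = 5.4798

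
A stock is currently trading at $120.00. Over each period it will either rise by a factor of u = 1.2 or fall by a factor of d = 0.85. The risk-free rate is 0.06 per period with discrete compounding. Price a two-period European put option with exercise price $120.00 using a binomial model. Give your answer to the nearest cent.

Risk-neutral probability p = (1 + 0.06 − 0.85)/(1.2 − 0.85) = 0.2100/0.3500 = 0.6000
Terminal stock prices: S_uu = 172.8, S_ud = 122.4, S_dd = 86.7
Terminal payoffs (K − S): max(-52.8, 0) = 0, max(-2.4, 0) = 0, max(33.3, 0) = 33.3
Node u (S = 144): V_u = 1/1.06·[0.6000·0.0000 + 0.4000·0.0000] = 0.0000
Node d (S = 102): V_d = 1/1.06·[0.6000·0.0000 + 0.4000·33.3000] = 12.5660
Node 0 (S = 120): V_0 = 1/1.06·[0.6000·0.0000 + 0.4000·12.5660] = 4.7419

$4.74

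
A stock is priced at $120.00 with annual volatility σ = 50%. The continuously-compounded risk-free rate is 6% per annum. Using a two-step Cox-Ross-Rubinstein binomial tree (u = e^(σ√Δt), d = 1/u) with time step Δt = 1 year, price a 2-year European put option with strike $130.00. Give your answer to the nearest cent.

$28.51

CRR parameters: u = e^(σ√Δt) = e^(0.5·√1) = 1.6487, d = 1/u = 0.6065
Per-period rate: rΔt = 0.06·1 = 0.06, so R = e^0.06 = 1.0618
Risk-neutral probability p = (e^0.06 − 0.6065)/(1.6487 − 0.6065) = 0.4553/1.0422 = 0.4369
Terminal stock prices: S_uu = 326.2, S_ud = 120, S_dd = 44.15
Terminal payoffs (K − S): max(-196.2, 0) = 0, max(10, 0) = 10, max(85.85, 0) = 85.85
Node u (S = 197.8): V_u = e^(−0.06)·[0.4369·0.0000 + 0.5631·10.0000] = 5.3033
Node d (S = 72.78): V_d = e^(−0.06)·[0.4369·10.0000 + 0.5631·85.8545] = 49.6457
Node 0 (S = 120): V_0 = e^(−0.06)·[0.4369·5.3033 + 0.5631·49.6457] = 28.5107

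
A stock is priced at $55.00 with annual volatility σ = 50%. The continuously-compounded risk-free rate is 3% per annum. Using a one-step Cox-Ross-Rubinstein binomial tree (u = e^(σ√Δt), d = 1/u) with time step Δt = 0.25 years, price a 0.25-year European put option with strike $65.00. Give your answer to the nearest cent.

$12.04

CRR parameters: u = e^(σ√Δt) = e^(0.5·√0.25) = 1.2840, d = 1/u = 0.7788
Per-period rate: rΔt = 0.03·0.25 = 0.0075, so R = e^0.0075 = 1.0075
Risk-neutral probability p = (e^0.0075 − 0.7788)/(1.2840 − 0.7788) = 0.2287/0.5052 = 0.4527
Terminal stock prices: S_u = 70.62, S_d = 42.83
Terminal payoffs (K − S): max(-5.621, 0) = 0, max(22.17, 0) = 22.17
Node 0 (S = 55): V_0 = e^(−0.0075)·[0.4527·0.0000 + 0.5473·22.1660] = 12.0403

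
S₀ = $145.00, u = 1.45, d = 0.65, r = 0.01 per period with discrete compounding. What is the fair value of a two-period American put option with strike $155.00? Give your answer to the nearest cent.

Risk-neutral probability p = (1 + 0.01 − 0.65)/(1.45 − 0.65) = 0.3600/0.8000 = 0.4500
Terminal stock prices: S_uu = 304.9, S_ud = 136.7, S_dd = 61.26
Terminal payoffs (K − S): max(-149.9, 0) = 0, max(18.34, 0) = 18.34, max(93.74, 0) = 93.74
Node u (S = 210.2): continuation = 1/1.01·[0.4500·0.0000 + 0.5500·18.3375] = 9.9858; exercise value = 0.0000 ≤ continuation, so V_u = 9.9858
Node d (S = 94.25): continuation = 1/1.01·[0.4500·18.3375 + 0.5500·93.7375] = 59.2153; exercise value = 60.7500 > continuation, so V_d = 60.7500 (exercise)
Node 0 (S = 145): continuation = 1/1.01·[0.4500·9.9858 + 0.5500·60.7500] = 37.5308; exercise value = 10.0000 ≤ continuation, so V_0 = 37.5308

$37.53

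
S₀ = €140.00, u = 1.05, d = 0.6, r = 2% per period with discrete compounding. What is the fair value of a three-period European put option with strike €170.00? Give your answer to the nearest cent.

Risk-neutral probability p = (1 + 0.02 − 0.6)/(1.05 − 0.6) = 0.4200/0.4500 = 0.9333
Terminal stock prices: S_uuu = 162.1, S_uud = 92.61, S_udd = 52.92, S_ddd = 30.24
Terminal payoffs (K − S): max(7.932, 0) = 7.932, max(77.39, 0) = 77.39, max(117.1, 0) = 117.1, max(139.8, 0) = 139.8
Node uu (S = 154.3): V_uu = 1/1.02·[0.9333·7.9325 + 0.0667·77.3900] = 12.3167
Node ud (S = 88.2): V_ud = 1/1.02·[0.9333·77.3900 + 0.0667·117.0800] = 78.4667
Node dd (S = 50.4): V_dd = 1/1.02·[0.9333·117.0800 + 0.0667·139.7600] = 116.2667
Node u (S = 147): V_u = 1/1.02·[0.9333·12.3167 + 0.0667·78.4667] = 16.3987
Node d (S = 84): V_d = 1/1.02·[0.9333·78.4667 + 0.0667·116.2667] = 79.3987
Node 0 (S = 140): V_0 = 1/1.02·[0.9333·16.3987 + 0.0667·79.3987] = 20.1948

€20.19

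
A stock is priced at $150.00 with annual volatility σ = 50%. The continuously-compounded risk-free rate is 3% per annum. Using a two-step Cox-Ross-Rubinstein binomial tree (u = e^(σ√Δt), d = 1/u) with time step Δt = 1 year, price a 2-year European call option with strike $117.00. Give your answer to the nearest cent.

$60.30

CRR parameters: u = e^(σ√Δt) = e^(0.5·√1) = 1.6487, d = 1/u = 0.6065
Per-period rate: rΔt = 0.03·1 = 0.03, so R = e^0.03 = 1.0305
Risk-neutral probability p = (e^0.03 − 0.6065)/(1.6487 − 0.6065) = 0.4239/1.0422 = 0.4068
Terminal stock prices: S_uu = 407.7, S_ud = 150, S_dd = 55.18
Terminal payoffs (S − K): max(290.7, 0) = 290.7, max(33, 0) = 33, max(-61.82, 0) = 0
Node u (S = 247.3): V_u = e^(−0.03)·[0.4068·290.7423 + 0.5932·33.0000] = 133.7661
Node d (S = 90.98): V_d = e^(−0.03)·[0.4068·33.0000 + 0.5932·0.0000] = 13.0264
Node 0 (S = 150): V_0 = e^(−0.03)·[0.4068·133.7661 + 0.5932·13.0264] = 60.3023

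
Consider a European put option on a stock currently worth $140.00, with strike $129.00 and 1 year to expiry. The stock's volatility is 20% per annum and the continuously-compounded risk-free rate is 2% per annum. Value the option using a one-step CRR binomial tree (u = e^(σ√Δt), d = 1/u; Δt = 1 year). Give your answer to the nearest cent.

$7.04

CRR parameters: u = e^(σ√Δt) = e^(0.2·√1) = 1.2214, d = 1/u = 0.8187
Per-period rate: rΔt = 0.02·1 = 0.02, so R = e^0.02 = 1.0202
Risk-neutral probability p = (e^0.02 − 0.8187)/(1.2214 − 0.8187) = 0.2015/0.4027 = 0.5003
Terminal stock prices: S_u = 171, S_d = 114.6
Terminal payoffs (K − S): max(-42, 0) = 0, max(14.38, 0) = 14.38
Node 0 (S = 140): V_0 = e^(−0.02)·[0.5003·0.0000 + 0.4997·14.3777] = 7.0418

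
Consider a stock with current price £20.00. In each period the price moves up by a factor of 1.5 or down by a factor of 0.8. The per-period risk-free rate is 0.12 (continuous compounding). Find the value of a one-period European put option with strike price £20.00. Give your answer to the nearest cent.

£1.89

Risk-neutral probability p = (e^0.12 − 0.8)/(1.5 − 0.8) = 0.3275/0.7000 = 0.4679
Terminal stock prices: S_u = 30, S_d = 16
Terminal payoffs (K − S): max(-10, 0) = 0, max(4, 0) = 4
Node 0 (S = 20): V_0 = e^(−0.12)·[0.4679·0.0000 + 0.5321·4.0000] = 1.8879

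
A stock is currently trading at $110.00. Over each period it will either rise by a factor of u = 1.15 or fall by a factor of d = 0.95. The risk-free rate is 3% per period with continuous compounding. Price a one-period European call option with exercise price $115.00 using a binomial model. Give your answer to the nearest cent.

$4.49

Risk-neutral probability p = (e^0.03 − 0.95)/(1.15 − 0.95) = 0.0805/0.2000 = 0.4023
Terminal stock prices: S_u = 126.5, S_d = 104.5
Terminal payoffs (S − K): max(11.5, 0) = 11.5, max(-10.5, 0) = 0
Node 0 (S = 110): V_0 = e^(−0.03)·[0.4023·11.5000 + 0.5977·0.0000] = 4.4894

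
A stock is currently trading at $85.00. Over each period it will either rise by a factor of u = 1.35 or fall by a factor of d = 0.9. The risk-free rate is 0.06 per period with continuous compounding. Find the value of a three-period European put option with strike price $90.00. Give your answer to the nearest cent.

Risk-neutral probability p = (e^0.06 − 0.9)/(1.35 − 0.9) = 0.1618/0.4500 = 0.3596
Terminal stock prices: S_uuu = 209.1, S_uud = 139.4, S_udd = 92.95, S_ddd = 61.97
Terminal payoffs (K − S): max(-119.1, 0) = 0, max(-49.42, 0) = 0, max(-2.948, 0) = 0, max(28.03, 0) = 28.03
Node uu (S = 154.9): V_uu = e^(−0.06)·[0.3596·0.0000 + 0.6404·0.0000] = 0.0000
Node ud (S = 103.3): V_ud = e^(−0.06)·[0.3596·0.0000 + 0.6404·0.0000] = 0.0000
Node dd (S = 68.85): V_dd = e^(−0.06)·[0.3596·0.0000 + 0.6404·28.0350] = 16.9071
Node u (S = 114.8): V_u = e^(−0.06)·[0.3596·0.0000 + 0.6404·0.0000] = 0.0000
Node d (S = 76.5): V_d = e^(−0.06)·[0.3596·0.0000 + 0.6404·16.9071] = 10.1962
Node 0 (S = 85): V_0 = e^(−0.06)·[0.3596·0.0000 + 0.6404·10.1962] = 6.1490

$6.15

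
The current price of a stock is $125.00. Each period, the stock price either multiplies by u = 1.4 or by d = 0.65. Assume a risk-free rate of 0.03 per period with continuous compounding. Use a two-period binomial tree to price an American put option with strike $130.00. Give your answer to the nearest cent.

$27.14

Risk-neutral probability p = (e^0.03 − 0.65)/(1.4 − 0.65) = 0.3805/0.7500 = 0.5073
Terminal stock prices: S_uu = 245, S_ud = 113.8, S_dd = 52.81
Terminal payoffs (K − S): max(-115, 0) = 0, max(16.25, 0) = 16.25, max(77.19, 0) = 77.19
Node u (S = 175): continuation = e^(−0.03)·[0.5073·0.0000 + 0.4927·16.2500] = 7.7702; exercise value = 0.0000 ≤ continuation, so V_u = 7.7702
Node d (S = 81.25): continuation = e^(−0.03)·[0.5073·16.2500 + 0.4927·77.1875] = 44.9079; exercise value = 48.7500 > continuation, so V_d = 48.7500 (exercise)
Node 0 (S = 125): continuation = e^(−0.03)·[0.5073·7.7702 + 0.4927·48.7500] = 27.1357; exercise value = 5.0000 ≤ continuation, so V_0 = 27.1357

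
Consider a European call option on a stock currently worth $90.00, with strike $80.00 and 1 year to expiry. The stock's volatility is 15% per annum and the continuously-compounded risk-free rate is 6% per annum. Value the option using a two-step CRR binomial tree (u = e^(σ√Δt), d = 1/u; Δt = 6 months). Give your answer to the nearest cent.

CRR parameters: u = e^(σ√Δt) = e^(0.15·√0.5) = 1.1119, d = 1/u = 0.8994
Per-period rate: rΔt = 0.06·0.5 = 0.03, so R = e^0.03 = 1.0305
Risk-neutral probability p = (e^0.03 − 0.8994)/(1.1119 − 0.8994) = 0.1311/0.2125 = 0.6168
Terminal stock prices: S_uu = 111.3, S_ud = 90, S_dd = 72.8
Terminal payoffs (S − K): max(31.27, 0) = 31.27, max(10, 0) = 10, max(-7.203, 0) = 0
Node u (S = 100.1): V_u = e^(−0.03)·[0.6168·31.2680 + 0.3832·10.0000] = 22.4349
Node d (S = 80.94): V_d = e^(−0.03)·[0.6168·10.0000 + 0.3832·0.0000] = 5.9857
Node 0 (S = 90): V_0 = e^(−0.03)·[0.6168·22.4349 + 0.3832·5.9857] = 15.6549

$15.65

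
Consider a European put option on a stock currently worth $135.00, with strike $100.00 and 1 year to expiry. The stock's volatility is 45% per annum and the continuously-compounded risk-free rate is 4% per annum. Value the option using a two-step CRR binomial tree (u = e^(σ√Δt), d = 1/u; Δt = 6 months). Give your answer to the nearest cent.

CRR parameters: u = e^(σ√Δt) = e^(0.45·√0.5) = 1.3746, d = 1/u = 0.7275
Per-period rate: rΔt = 0.04·0.5 = 0.02, so R = e^0.02 = 1.0202
Risk-neutral probability p = (e^0.02 − 0.7275)/(1.3746 − 0.7275) = 0.2927/0.6472 = 0.4523
Terminal stock prices: S_uu = 255.1, S_ud = 135, S_dd = 71.44
Terminal payoffs (K − S): max(-155.1, 0) = 0, max(-35, 0) = 0, max(28.56, 0) = 28.56
Node u (S = 185.6): V_u = e^(−0.02)·[0.4523·0.0000 + 0.5477·0.0000] = 0.0000
Node d (S = 98.21): V_d = e^(−0.02)·[0.4523·0.0000 + 0.5477·28.5585] = 15.3310
Node 0 (S = 135): V_0 = e^(−0.02)·[0.4523·0.0000 + 0.5477·15.3310] = 8.2301

$8.23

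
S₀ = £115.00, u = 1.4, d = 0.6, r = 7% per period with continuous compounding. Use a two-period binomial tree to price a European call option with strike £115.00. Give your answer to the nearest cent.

Risk-neutral probability p = (e^0.07 − 0.6)/(1.4 − 0.6) = 0.4725/0.8000 = 0.5906
Terminal stock prices: S_uu = 225.4, S_ud = 96.6, S_dd = 41.4
Terminal payoffs (S − K): max(110.4, 0) = 110.4, max(-18.4, 0) = 0, max(-73.6, 0) = 0
Node u (S = 161): V_u = e^(−0.07)·[0.5906·110.4000 + 0.4094·0.0000] = 60.7978
Node d (S = 69): V_d = e^(−0.07)·[0.5906·0.0000 + 0.4094·0.0000] = 0.0000
Node 0 (S = 115): V_0 = e^(−0.07)·[0.5906·60.7978 + 0.4094·0.0000] = 33.4816

£33.48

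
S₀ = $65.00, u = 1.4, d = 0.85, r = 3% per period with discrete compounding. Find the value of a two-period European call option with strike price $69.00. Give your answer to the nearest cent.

$9.36

Risk-neutral probability p = (1 + 0.03 − 0.85)/(1.4 − 0.85) = 0.1800/0.5500 = 0.3273
Terminal stock prices: S_uu = 127.4, S_ud = 77.35, S_dd = 46.96
Terminal payoffs (S − K): max(58.4, 0) = 58.4, max(8.35, 0) = 8.35, max(-22.04, 0) = 0
Node u (S = 91): V_u = 1/1.03·[0.3273·58.4000 + 0.6727·8.3500] = 24.0097
Node d (S = 55.25): V_d = 1/1.03·[0.3273·8.3500 + 0.6727·0.0000] = 2.6531
Node 0 (S = 65): V_0 = 1/1.03·[0.3273·24.0097 + 0.6727·2.6531] = 9.3617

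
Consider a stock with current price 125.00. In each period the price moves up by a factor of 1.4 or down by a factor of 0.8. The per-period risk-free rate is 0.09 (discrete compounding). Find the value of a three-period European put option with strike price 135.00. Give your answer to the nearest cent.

Risk-neutral probability p = (1 + 0.09 − 0.8)/(1.4 − 0.8) = 0.2900/0.6000 = 0.4833
Terminal stock prices: S_uuu = 343, S_uud = 196, S_udd = 112, S_ddd = 64
Terminal payoffs (K − S): max(-208, 0) = 0, max(-61, 0) = 0, max(23, 0) = 23, max(71, 0) = 71
Node uu (S = 245): V_uu = 1/1.09·[0.4833·0.0000 + 0.5167·0.0000] = 0.0000
Node ud (S = 140): V_ud = 1/1.09·[0.4833·0.0000 + 0.5167·23.0000] = 10.9021
Node dd (S = 80): V_dd = 1/1.09·[0.4833·23.0000 + 0.5167·71.0000] = 43.8532
Node u (S = 175): V_u = 1/1.09·[0.4833·0.0000 + 0.5167·10.9021] = 5.1677
Node d (S = 100): V_d = 1/1.09·[0.4833·10.9021 + 0.5167·43.8532] = 25.6210
Node 0 (S = 125): V_0 = 1/1.09·[0.4833·5.1677 + 0.5167·25.6210] = 14.4360

14.44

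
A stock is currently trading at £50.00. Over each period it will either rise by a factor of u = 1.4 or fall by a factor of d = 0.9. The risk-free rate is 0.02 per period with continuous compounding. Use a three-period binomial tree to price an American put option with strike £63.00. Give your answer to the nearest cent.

£14.22

Risk-neutral probability p = (e^0.02 − 0.9)/(1.4 − 0.9) = 0.1202/0.5000 = 0.2404
Terminal stock prices: S_uuu = 137.2, S_uud = 88.2, S_udd = 56.7, S_ddd = 36.45
Terminal payoffs (K − S): max(-74.2, 0) = 0, max(-25.2, 0) = 0, max(6.3, 0) = 6.3, max(26.55, 0) = 26.55
Node uu (S = 98): continuation = e^(−0.02)·[0.2404·0.0000 + 0.7596·0.0000] = 0.0000; exercise value = 0.0000 ≤ continuation, so V_uu = 0.0000
Node ud (S = 63): continuation = e^(−0.02)·[0.2404·0.0000 + 0.7596·6.3000] = 4.6907; exercise value = 0.0000 ≤ continuation, so V_ud = 4.6907
Node dd (S = 40.5): continuation = e^(−0.02)·[0.2404·6.3000 + 0.7596·26.5500] = 21.2525; exercise value = 22.5000 > continuation, so V_dd = 22.5000 (exercise)
Node u (S = 70): continuation = e^(−0.02)·[0.2404·0.0000 + 0.7596·4.6907] = 3.4925; exercise value = 0.0000 ≤ continuation, so V_u = 3.4925
Node d (S = 45): continuation = e^(−0.02)·[0.2404·4.6907 + 0.7596·22.5000] = 17.8578; exercise value = 18.0000 > continuation, so V_d = 18.0000 (exercise)
Node 0 (S = 50): continuation = e^(−0.02)·[0.2404·3.4925 + 0.7596·18.0000] = 14.2250; exercise value = 13.0000 ≤ continuation, so V_0 = 14.2250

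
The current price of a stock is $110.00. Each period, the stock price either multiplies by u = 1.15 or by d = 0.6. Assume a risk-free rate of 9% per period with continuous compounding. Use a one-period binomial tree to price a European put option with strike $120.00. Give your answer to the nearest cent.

$5.01

Risk-neutral probability p = (e^0.09 − 0.6)/(1.15 − 0.6) = 0.4942/0.5500 = 0.8985
Terminal stock prices: S_u = 126.5, S_d = 66
Terminal payoffs (K − S): max(-6.5, 0) = 0, max(54, 0) = 54
Node 0 (S = 110): V_0 = e^(−0.09)·[0.8985·0.0000 + 0.1015·54.0000] = 5.0093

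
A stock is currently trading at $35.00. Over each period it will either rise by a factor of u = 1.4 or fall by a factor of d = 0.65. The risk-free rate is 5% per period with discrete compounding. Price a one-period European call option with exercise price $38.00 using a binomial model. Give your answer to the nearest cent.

Risk-neutral probability p = (1 + 0.05 − 0.65)/(1.4 − 0.65) = 0.4000/0.7500 = 0.5333
Terminal stock prices: S_u = 49, S_d = 22.75
Terminal payoffs (S − K): max(11, 0) = 11, max(-15.25, 0) = 0
Node 0 (S = 35): V_0 = 1/1.05·[0.5333·11.0000 + 0.4667·0.0000] = 5.5873

$5.59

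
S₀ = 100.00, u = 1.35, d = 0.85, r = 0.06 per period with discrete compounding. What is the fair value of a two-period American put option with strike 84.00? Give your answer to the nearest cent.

3.52

Risk-neutral probability p = (1 + 0.06 − 0.85)/(1.35 − 0.85) = 0.2100/0.5000 = 0.4200
Terminal stock prices: S_uu = 182.3, S_ud = 114.8, S_dd = 72.25
Terminal payoffs (K − S): max(-98.25, 0) = 0, max(-30.75, 0) = 0, max(11.75, 0) = 11.75
Node u (S = 135): continuation = 1/1.06·[0.4200·0.0000 + 0.5800·0.0000] = 0.0000; exercise value = 0.0000 ≤ continuation, so V_u = 0.0000
Node d (S = 85): continuation = 1/1.06·[0.4200·0.0000 + 0.5800·11.7500] = 6.4292; exercise value = 0.0000 ≤ continuation, so V_d = 6.4292
Node 0 (S = 100): continuation = 1/1.06·[0.4200·0.0000 + 0.5800·6.4292] = 3.5179; exercise value = 0.0000 ≤ continuation, so V_0 = 3.5179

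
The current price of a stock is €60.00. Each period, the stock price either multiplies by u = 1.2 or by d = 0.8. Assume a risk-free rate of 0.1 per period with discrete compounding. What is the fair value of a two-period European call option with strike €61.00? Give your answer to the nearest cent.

€11.81

Risk-neutral probability p = (1 + 0.1 − 0.8)/(1.2 − 0.8) = 0.3000/0.4000 = 0.7500
Terminal stock prices: S_uu = 86.4, S_ud = 57.6, S_dd = 38.4
Terminal payoffs (S − K): max(25.4, 0) = 25.4, max(-3.4, 0) = 0, max(-22.6, 0) = 0
Node u (S = 72): V_u = 1/1.1·[0.7500·25.4000 + 0.2500·0.0000] = 17.3182
Node d (S = 48): V_d = 1/1.1·[0.7500·0.0000 + 0.2500·0.0000] = 0.0000
Node 0 (S = 60): V_0 = 1/1.1·[0.7500·17.3182 + 0.2500·0.0000] = 11.8079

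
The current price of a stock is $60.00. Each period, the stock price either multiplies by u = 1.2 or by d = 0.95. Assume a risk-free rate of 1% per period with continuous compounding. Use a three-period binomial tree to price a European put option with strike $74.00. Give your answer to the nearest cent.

$13.24

Risk-neutral probability p = (e^0.01 − 0.95)/(1.2 − 0.95) = 0.0601/0.2500 = 0.2402
Terminal stock prices: S_uuu = 103.7, S_uud = 82.08, S_udd = 64.98, S_ddd = 51.44
Terminal payoffs (K − S): max(-29.68, 0) = 0, max(-8.08, 0) = 0, max(9.02, 0) = 9.02, max(22.56, 0) = 22.56
Node uu (S = 86.4): V_uu = e^(−0.01)·[0.2402·0.0000 + 0.7598·0.0000] = 0.0000
Node ud (S = 68.4): V_ud = e^(−0.01)·[0.2402·0.0000 + 0.7598·9.0200] = 6.7852
Node dd (S = 54.15): V_dd = e^(−0.01)·[0.2402·9.0200 + 0.7598·22.5575] = 19.1137
Node u (S = 72): V_u = e^(−0.01)·[0.2402·0.0000 + 0.7598·6.7852] = 5.1041
Node d (S = 57): V_d = e^(−0.01)·[0.2402·6.7852 + 0.7598·19.1137] = 15.9917
Node 0 (S = 60): V_0 = e^(−0.01)·[0.2402·5.1041 + 0.7598·15.9917] = 13.2434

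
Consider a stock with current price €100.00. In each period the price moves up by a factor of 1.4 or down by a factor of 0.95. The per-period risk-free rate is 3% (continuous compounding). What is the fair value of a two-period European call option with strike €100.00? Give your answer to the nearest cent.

€12.02

Risk-neutral probability p = (e^0.03 − 0.95)/(1.4 − 0.95) = 0.0805/0.4500 = 0.1788
Terminal stock prices: S_uu = 196, S_ud = 133, S_dd = 90.25
Terminal payoffs (S − K): max(96, 0) = 96, max(33, 0) = 33, max(-9.75, 0) = 0
Node u (S = 140): V_u = e^(−0.03)·[0.1788·96.0000 + 0.8212·33.0000] = 42.9554
Node d (S = 95): V_d = e^(−0.03)·[0.1788·33.0000 + 0.8212·0.0000] = 5.7256
Node 0 (S = 100): V_0 = e^(−0.03)·[0.1788·42.9554 + 0.8212·5.7256] = 12.0159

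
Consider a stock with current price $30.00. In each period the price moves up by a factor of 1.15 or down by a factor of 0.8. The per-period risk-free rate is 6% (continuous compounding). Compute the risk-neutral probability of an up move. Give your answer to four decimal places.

Risk-neutral probability p = (e^0.06 − 0.8)/(1.15 − 0.8) = 0.2618/0.3500 = 0.7481

p = 0.7481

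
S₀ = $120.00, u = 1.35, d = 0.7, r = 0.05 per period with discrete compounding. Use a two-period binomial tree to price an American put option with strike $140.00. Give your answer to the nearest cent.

$30.61

Risk-neutral probability p = (1 + 0.05 − 0.7)/(1.35 − 0.7) = 0.3500/0.6500 = 0.5385
Terminal stock prices: S_uu = 218.7, S_ud = 113.4, S_dd = 58.8
Terminal payoffs (K − S): max(-78.7, 0) = 0, max(26.6, 0) = 26.6, max(81.2, 0) = 81.2
Node u (S = 162): continuation = 1/1.05·[0.5385·0.0000 + 0.4615·26.6000] = 11.6923; exercise value = 0.0000 ≤ continuation, so V_u = 11.6923
Node d (S = 84): continuation = 1/1.05·[0.5385·26.6000 + 0.4615·81.2000] = 49.3333; exercise value = 56.0000 > continuation, so V_d = 56.0000 (exercise)
Node 0 (S = 120): continuation = 1/1.05·[0.5385·11.6923 + 0.4615·56.0000] = 30.6114; exercise value = 20.0000 ≤ continuation, so V_0 = 30.6114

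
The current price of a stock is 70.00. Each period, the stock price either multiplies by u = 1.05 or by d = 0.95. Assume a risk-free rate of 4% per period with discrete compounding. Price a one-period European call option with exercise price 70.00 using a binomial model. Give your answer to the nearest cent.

Risk-neutral probability p = (1 + 0.04 − 0.95)/(1.05 − 0.95) = 0.0900/0.1000 = 0.9000
Terminal stock prices: S_u = 73.5, S_d = 66.5
Terminal payoffs (S − K): max(3.5, 0) = 3.5, max(-3.5, 0) = 0
Node 0 (S = 70): V_0 = 1/1.04·[0.9000·3.5000 + 0.1000·0.0000] = 3.0288

3.03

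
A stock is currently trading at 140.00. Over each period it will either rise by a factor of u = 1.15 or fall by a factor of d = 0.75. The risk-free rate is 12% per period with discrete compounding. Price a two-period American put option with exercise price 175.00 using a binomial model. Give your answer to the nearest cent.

35.00

Risk-neutral probability p = (1 + 0.12 − 0.75)/(1.15 − 0.75) = 0.3700/0.4000 = 0.9250
Terminal stock prices: S_uu = 185.1, S_ud = 120.8, S_dd = 78.75
Terminal payoffs (K − S): max(-10.15, 0) = 0, max(54.25, 0) = 54.25, max(96.25, 0) = 96.25
Node u (S = 161): continuation = 1/1.12·[0.9250·0.0000 + 0.0750·54.2500] = 3.6328; exercise value = 14.0000 > continuation, so V_u = 14.0000 (exercise)
Node d (S = 105): continuation = 1/1.12·[0.9250·54.2500 + 0.0750·96.2500] = 51.2500; exercise value = 70.0000 > continuation, so V_d = 70.0000 (exercise)
Node 0 (S = 140): continuation = 1/1.12·[0.9250·14.0000 + 0.0750·70.0000] = 16.2500; exercise value = 35.0000 > continuation, so V_0 = 35.0000 (exercise)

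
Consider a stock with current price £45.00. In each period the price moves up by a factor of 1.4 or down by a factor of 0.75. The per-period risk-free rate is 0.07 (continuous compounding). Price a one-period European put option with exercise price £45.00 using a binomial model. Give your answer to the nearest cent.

Risk-neutral probability p = (e^0.07 − 0.75)/(1.4 − 0.75) = 0.3225/0.6500 = 0.4962
Terminal stock prices: S_u = 63, S_d = 33.75
Terminal payoffs (K − S): max(-18, 0) = 0, max(11.25, 0) = 11.25
Node 0 (S = 45): V_0 = e^(−0.07)·[0.4962·0.0000 + 0.5038·11.2500] = 5.2849

£5.28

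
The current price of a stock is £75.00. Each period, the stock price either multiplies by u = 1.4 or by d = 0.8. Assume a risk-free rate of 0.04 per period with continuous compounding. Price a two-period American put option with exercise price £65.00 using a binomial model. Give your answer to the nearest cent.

Risk-neutral probability p = (e^0.04 − 0.8)/(1.4 − 0.8) = 0.2408/0.6000 = 0.4014
Terminal stock prices: S_uu = 147, S_ud = 84, S_dd = 48
Terminal payoffs (K − S): max(-82, 0) = 0, max(-19, 0) = 0, max(17, 0) = 17
Node u (S = 105): continuation = e^(−0.04)·[0.4014·0.0000 + 0.5986·0.0000] = 0.0000; exercise value = 0.0000 ≤ continuation, so V_u = 0.0000
Node d (S = 60): continuation = e^(−0.04)·[0.4014·0.0000 + 0.5986·17.0000] = 9.7780; exercise value = 5.0000 ≤ continuation, so V_d = 9.7780
Node 0 (S = 75): continuation = e^(−0.04)·[0.4014·0.0000 + 0.5986·9.7780] = 5.6241; exercise value = 0.0000 ≤ continuation, so V_0 = 5.6241

£5.62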